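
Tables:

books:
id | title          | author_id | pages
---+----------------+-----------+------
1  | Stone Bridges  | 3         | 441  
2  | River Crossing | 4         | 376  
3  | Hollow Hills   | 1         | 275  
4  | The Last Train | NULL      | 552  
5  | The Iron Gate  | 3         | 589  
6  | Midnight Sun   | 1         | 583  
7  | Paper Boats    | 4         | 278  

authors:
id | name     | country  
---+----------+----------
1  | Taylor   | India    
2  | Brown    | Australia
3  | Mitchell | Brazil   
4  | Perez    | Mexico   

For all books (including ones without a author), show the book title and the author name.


LEFT JOIN keeps every row from books (the left table); where author_id has no match in authors, the author columns become NULL. Walk through each book:
  - book 1 (Stone Bridges): author_id=3 -> matches Mitchell
  - book 2 (River Crossing): author_id=4 -> matches Perez
  - book 3 (Hollow Hills): author_id=1 -> matches Taylor
  - book 4 (The Last Train): author_id=NULL, no match -> kept with NULL
  - book 5 (The Iron Gate): author_id=3 -> matches Mitchell
  - book 6 (Midnight Sun): author_id=1 -> matches Taylor
  - book 7 (Paper Boats): author_id=4 -> matches Perez
All 7 rows appear; 1 has NULL author.

SQL:
SELECT a.title, b.name AS author
FROM books a
LEFT JOIN authors b ON a.author_id = b.id

Result:
title          | author  
---------------+---------
Stone Bridges  | Mitchell
River Crossing | Perez   
Hollow Hills   | Taylor  
The Last Train | NULL    
The Iron Gate  | Mitchell
Midnight Sun   | Taylor  
Paper Boats    | Perez   


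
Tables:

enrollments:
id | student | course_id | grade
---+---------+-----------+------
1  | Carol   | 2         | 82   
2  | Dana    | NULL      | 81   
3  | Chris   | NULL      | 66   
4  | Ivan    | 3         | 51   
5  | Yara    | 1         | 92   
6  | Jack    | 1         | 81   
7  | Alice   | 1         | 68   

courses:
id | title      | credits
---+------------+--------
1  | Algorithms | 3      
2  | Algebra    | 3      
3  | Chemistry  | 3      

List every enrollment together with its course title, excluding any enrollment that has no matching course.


INNER JOIN keeps only enrollments rows whose course_id matches an id in courses. Walk through each enrollment:
  - enrollment 1 (Carol): course_id=2 -> matches Algebra
  - enrollment 2 (Dana): course_id=NULL, no match -> dropped
  - enrollment 3 (Chris): course_id=NULL, no match -> dropped
  - enrollment 4 (Ivan): course_id=3 -> matches Chemistry
  - enrollment 5 (Yara): course_id=1 -> matches Algorithms
  - enrollment 6 (Jack): course_id=1 -> matches Algorithms
  - enrollment 7 (Alice): course_id=1 -> matches Algorithms
So 2 of 7 rows are dropped.

SQL:
SELECT a.student, b.title AS course
FROM enrollments a
INNER JOIN courses b ON a.course_id = b.id

Result:
student | course    
--------+-----------
Carol   | Algebra   
Ivan    | Chemistry 
Yara    | Algorithms
Jack    | Algorithms
Alice   | Algorithms


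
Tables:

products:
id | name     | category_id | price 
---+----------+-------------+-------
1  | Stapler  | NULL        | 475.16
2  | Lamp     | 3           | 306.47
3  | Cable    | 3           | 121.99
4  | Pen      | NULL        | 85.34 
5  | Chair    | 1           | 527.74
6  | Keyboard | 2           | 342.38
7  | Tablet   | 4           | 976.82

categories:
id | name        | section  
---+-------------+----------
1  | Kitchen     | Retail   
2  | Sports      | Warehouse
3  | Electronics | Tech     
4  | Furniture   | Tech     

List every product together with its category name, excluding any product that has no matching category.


INNER JOIN keeps only products rows whose category_id matches an id in categories. Walk through each product:
  - product 1 (Stapler): category_id=NULL, no match -> dropped
  - product 2 (Lamp): category_id=3 -> matches Electronics
  - product 3 (Cable): category_id=3 -> matches Electronics
  - product 4 (Pen): category_id=NULL, no match -> dropped
  - product 5 (Chair): category_id=1 -> matches Kitchen
  - product 6 (Keyboard): category_id=2 -> matches Sports
  - product 7 (Tablet): category_id=4 -> matches Furniture
So 2 of 7 rows are dropped.

SQL:
SELECT a.name, b.name AS category
FROM products a
INNER JOIN categories b ON a.category_id = b.id

Result:
name     | category   
---------+------------
Lamp     | Electronics
Cable    | Electronics
Chair    | Kitchen    
Keyboard | Sports     
Tablet   | Furniture  


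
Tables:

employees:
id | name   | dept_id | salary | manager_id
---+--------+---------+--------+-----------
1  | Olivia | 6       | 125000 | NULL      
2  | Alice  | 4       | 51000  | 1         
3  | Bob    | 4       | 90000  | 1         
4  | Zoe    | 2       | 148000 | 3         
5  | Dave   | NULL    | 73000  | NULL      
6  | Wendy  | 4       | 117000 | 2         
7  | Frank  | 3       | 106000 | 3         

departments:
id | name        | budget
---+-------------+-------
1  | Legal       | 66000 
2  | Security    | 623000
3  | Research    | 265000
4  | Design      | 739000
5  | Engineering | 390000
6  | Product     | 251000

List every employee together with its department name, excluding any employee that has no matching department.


INNER JOIN keeps only employees rows whose dept_id matches an id in departments. Walk through each employee:
  - employee 1 (Olivia): dept_id=6 -> matches Product
  - employee 2 (Alice): dept_id=4 -> matches Design
  - employee 3 (Bob): dept_id=4 -> matches Design
  - employee 4 (Zoe): dept_id=2 -> matches Security
  - employee 5 (Dave): dept_id=NULL, no match -> dropped
  - employee 6 (Wendy): dept_id=4 -> matches Design
  - employee 7 (Frank): dept_id=3 -> matches Research
So 1 of 7 rows is dropped.

SQL:
SELECT a.name, b.name AS department
FROM employees a
INNER JOIN departments b ON a.dept_id = b.id

Result:
name   | department
-------+-----------
Olivia | Product   
Alice  | Design    
Bob    | Design    
Zoe    | Security  
Wendy  | Design    
Frank  | Research  


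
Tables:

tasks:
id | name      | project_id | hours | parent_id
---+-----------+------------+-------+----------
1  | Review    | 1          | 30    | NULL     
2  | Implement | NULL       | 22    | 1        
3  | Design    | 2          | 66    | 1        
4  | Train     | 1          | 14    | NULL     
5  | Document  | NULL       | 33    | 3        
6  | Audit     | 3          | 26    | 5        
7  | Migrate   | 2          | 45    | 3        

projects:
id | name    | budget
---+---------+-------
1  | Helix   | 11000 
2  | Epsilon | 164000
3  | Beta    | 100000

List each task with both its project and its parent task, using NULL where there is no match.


Two LEFT JOINs from the same base table tasks: one to projects via project_id, one to tasks itself via parent_id. Both are LEFT so every task is preserved.
Match against projects:
  - task 1 (Review): project_id=1 -> matches Helix
  - task 2 (Implement): project_id=NULL, no match -> kept with NULL
  - task 3 (Design): project_id=2 -> matches Epsilon
  - task 4 (Train): project_id=1 -> matches Helix
  - task 5 (Document): project_id=NULL, no match -> kept with NULL
  - task 6 (Audit): project_id=3 -> matches Beta
  - task 7 (Migrate): project_id=2 -> matches Epsilon
Match against tasks (self):
  - task 1 (Review): parent_id=NULL -> NULL
  - task 2 (Implement): parent_id=1 -> Review
  - task 3 (Design): parent_id=1 -> Review
  - task 4 (Train): parent_id=NULL -> NULL
  - task 5 (Document): parent_id=3 -> Design
  - task 6 (Audit): parent_id=5 -> Document
  - task 7 (Migrate): parent_id=3 -> Design

SQL:
SELECT a.name, b.name AS project, c.name AS parent
FROM tasks a
LEFT JOIN projects b ON a.project_id = b.id
LEFT JOIN tasks c ON a.parent_id = c.id

Result:
name      | project | parent  
----------+---------+---------
Review    | Helix   | NULL    
Implement | NULL    | Review  
Design    | Epsilon | Review  
Train     | Helix   | NULL    
Document  | NULL    | Design  
Audit     | Beta    | Document
Migrate   | Epsilon | Design  


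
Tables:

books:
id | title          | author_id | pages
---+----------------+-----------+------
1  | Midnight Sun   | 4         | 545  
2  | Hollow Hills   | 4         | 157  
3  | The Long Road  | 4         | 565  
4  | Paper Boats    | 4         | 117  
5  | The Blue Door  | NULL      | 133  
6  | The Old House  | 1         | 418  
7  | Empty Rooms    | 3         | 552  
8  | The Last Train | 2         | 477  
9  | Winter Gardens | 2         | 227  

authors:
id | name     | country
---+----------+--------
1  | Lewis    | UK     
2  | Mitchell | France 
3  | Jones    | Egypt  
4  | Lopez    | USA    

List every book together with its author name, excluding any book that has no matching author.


INNER JOIN keeps only books rows whose author_id matches an id in authors. Walk through each book:
  - book 1 (Midnight Sun): author_id=4 -> matches Lopez
  - book 2 (Hollow Hills): author_id=4 -> matches Lopez
  - book 3 (The Long Road): author_id=4 -> matches Lopez
  - book 4 (Paper Boats): author_id=4 -> matches Lopez
  - book 5 (The Blue Door): author_id=NULL, no match -> dropped
  - book 6 (The Old House): author_id=1 -> matches Lewis
  - book 7 (Empty Rooms): author_id=3 -> matches Jones
  - book 8 (The Last Train): author_id=2 -> matches Mitchell
  - book 9 (Winter Gardens): author_id=2 -> matches Mitchell
So 1 of 9 rows is dropped.

SQL:
SELECT a.title, b.name AS author
FROM books a
INNER JOIN authors b ON a.author_id = b.id

Result:
title          | author  
---------------+---------
Midnight Sun   | Lopez   
Hollow Hills   | Lopez   
The Long Road  | Lopez   
Paper Boats    | Lopez   
The Old House  | Lewis   
Empty Rooms    | Jones   
The Last Train | Mitchell
Winter Gardens | Mitchell


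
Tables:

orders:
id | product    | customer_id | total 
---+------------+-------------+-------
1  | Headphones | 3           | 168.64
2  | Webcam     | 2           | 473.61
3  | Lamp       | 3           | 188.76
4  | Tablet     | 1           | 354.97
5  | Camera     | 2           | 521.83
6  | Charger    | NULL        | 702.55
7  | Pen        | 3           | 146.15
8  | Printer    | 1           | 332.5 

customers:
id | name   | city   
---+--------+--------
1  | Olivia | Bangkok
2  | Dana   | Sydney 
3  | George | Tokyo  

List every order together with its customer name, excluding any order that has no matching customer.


INNER JOIN keeps only orders rows whose customer_id matches an id in customers. Walk through each order:
  - order 1 (Headphones): customer_id=3 -> matches George
  - order 2 (Webcam): customer_id=2 -> matches Dana
  - order 3 (Lamp): customer_id=3 -> matches George
  - order 4 (Tablet): customer_id=1 -> matches Olivia
  - order 5 (Camera): customer_id=2 -> matches Dana
  - order 6 (Charger): customer_id=NULL, no match -> dropped
  - order 7 (Pen): customer_id=3 -> matches George
  - order 8 (Printer): customer_id=1 -> matches Olivia
So 1 of 8 rows is dropped.

SQL:
SELECT a.product, b.name AS customer
FROM orders a
INNER JOIN customers b ON a.customer_id = b.id

Result:
product    | customer
-----------+---------
Headphones | George  
Webcam     | Dana    
Lamp       | George  
Tablet     | Olivia  
Camera     | Dana    
Pen        | George  
Printer    | Olivia  


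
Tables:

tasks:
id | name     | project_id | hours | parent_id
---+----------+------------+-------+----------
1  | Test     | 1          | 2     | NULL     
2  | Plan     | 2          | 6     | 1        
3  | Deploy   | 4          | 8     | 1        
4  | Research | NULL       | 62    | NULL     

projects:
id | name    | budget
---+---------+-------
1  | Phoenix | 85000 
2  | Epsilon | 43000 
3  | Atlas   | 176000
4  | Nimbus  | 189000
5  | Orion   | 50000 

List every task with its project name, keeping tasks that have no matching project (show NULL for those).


LEFT JOIN keeps every row from tasks (the left table); where project_id has no match in projects, the project columns become NULL. Walk through each task:
  - task 1 (Test): project_id=1 -> matches Phoenix
  - task 2 (Plan): project_id=2 -> matches Epsilon
  - task 3 (Deploy): project_id=4 -> matches Nimbus
  - task 4 (Research): project_id=NULL, no match -> kept with NULL
All 4 rows appear; 1 has NULL project.

SQL:
SELECT a.name, b.name AS project
FROM tasks a
LEFT JOIN projects b ON a.project_id = b.id

Result:
name     | project
---------+--------
Test     | Phoenix
Plan     | Epsilon
Deploy   | Nimbus 
Research | NULL   


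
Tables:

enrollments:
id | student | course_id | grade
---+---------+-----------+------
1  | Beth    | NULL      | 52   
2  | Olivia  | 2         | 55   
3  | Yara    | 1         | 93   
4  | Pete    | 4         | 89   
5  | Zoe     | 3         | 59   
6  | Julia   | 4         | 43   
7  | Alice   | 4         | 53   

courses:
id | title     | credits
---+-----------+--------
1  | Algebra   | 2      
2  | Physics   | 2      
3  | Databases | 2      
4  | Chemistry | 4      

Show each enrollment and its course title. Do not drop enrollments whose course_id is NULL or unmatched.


LEFT JOIN keeps every row from enrollments (the left table); where course_id has no match in courses, the course columns become NULL. Walk through each enrollment:
  - enrollment 1 (Beth): course_id=NULL, no match -> kept with NULL
  - enrollment 2 (Olivia): course_id=2 -> matches Physics
  - enrollment 3 (Yara): course_id=1 -> matches Algebra
  - enrollment 4 (Pete): course_id=4 -> matches Chemistry
  - enrollment 5 (Zoe): course_id=3 -> matches Databases
  - enrollment 6 (Julia): course_id=4 -> matches Chemistry
  - enrollment 7 (Alice): course_id=4 -> matches Chemistry
All 7 rows appear; 1 has NULL course.

SQL:
SELECT a.student, b.title AS course
FROM enrollments a
LEFT JOIN courses b ON a.course_id = b.id

Result:
student | course   
--------+----------
Beth    | NULL     
Olivia  | Physics  
Yara    | Algebra  
Pete    | Chemistry
Zoe     | Databases
Julia   | Chemistry
Alice   | Chemistry


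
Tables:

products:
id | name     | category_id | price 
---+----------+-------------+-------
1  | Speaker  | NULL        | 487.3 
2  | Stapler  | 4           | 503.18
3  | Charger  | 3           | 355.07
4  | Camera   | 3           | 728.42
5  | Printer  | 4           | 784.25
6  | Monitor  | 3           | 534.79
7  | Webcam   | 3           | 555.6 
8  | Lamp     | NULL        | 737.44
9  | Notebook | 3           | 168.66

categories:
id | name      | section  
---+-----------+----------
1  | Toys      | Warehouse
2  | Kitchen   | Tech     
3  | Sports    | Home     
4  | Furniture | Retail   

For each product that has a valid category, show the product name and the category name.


INNER JOIN keeps only products rows whose category_id matches an id in categories. Walk through each product:
  - product 1 (Speaker): category_id=NULL, no match -> dropped
  - product 2 (Stapler): category_id=4 -> matches Furniture
  - product 3 (Charger): category_id=3 -> matches Sports
  - product 4 (Camera): category_id=3 -> matches Sports
  - product 5 (Printer): category_id=4 -> matches Furniture
  - product 6 (Monitor): category_id=3 -> matches Sports
  - product 7 (Webcam): category_id=3 -> matches Sports
  - product 8 (Lamp): category_id=NULL, no match -> dropped
  - product 9 (Notebook): category_id=3 -> matches Sports
So 2 of 9 rows are dropped.

SQL:
SELECT a.name, b.name AS category
FROM products a
INNER JOIN categories b ON a.category_id = b.id

Result:
name     | category 
---------+----------
Stapler  | Furniture
Charger  | Sports   
Camera   | Sports   
Printer  | Furniture
Monitor  | Sports   
Webcam   | Sports   
Notebook | Sports   


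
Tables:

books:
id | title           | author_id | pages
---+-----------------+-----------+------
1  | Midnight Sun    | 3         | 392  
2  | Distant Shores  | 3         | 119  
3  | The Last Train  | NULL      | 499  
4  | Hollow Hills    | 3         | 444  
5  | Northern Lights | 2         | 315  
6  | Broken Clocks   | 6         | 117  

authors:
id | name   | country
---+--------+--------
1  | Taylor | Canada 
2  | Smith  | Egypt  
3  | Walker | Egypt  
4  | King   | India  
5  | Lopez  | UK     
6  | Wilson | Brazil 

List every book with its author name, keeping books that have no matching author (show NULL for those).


LEFT JOIN keeps every row from books (the left table); where author_id has no match in authors, the author columns become NULL. Walk through each book:
  - book 1 (Midnight Sun): author_id=3 -> matches Walker
  - book 2 (Distant Shores): author_id=3 -> matches Walker
  - book 3 (The Last Train): author_id=NULL, no match -> kept with NULL
  - book 4 (Hollow Hills): author_id=3 -> matches Walker
  - book 5 (Northern Lights): author_id=2 -> matches Smith
  - book 6 (Broken Clocks): author_id=6 -> matches Wilson
All 6 rows appear; 1 has NULL author.

SQL:
SELECT a.title, b.name AS author
FROM books a
LEFT JOIN authors b ON a.author_id = b.id

Result:
title           | author
----------------+-------
Midnight Sun    | Walker
Distant Shores  | Walker
The Last Train  | NULL  
Hollow Hills    | Walker
Northern Lights | Smith 
Broken Clocks   | Wilson


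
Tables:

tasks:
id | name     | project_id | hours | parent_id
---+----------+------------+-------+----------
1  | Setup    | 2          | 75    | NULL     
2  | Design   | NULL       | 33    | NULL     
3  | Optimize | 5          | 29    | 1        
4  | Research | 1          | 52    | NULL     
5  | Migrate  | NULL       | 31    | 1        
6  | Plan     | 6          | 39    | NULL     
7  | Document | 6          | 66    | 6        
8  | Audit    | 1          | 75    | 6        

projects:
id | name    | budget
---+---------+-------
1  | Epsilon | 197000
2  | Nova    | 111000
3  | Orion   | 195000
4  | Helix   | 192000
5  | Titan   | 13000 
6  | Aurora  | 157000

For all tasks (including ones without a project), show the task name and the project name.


LEFT JOIN keeps every row from tasks (the left table); where project_id has no match in projects, the project columns become NULL. Walk through each task:
  - task 1 (Setup): project_id=2 -> matches Nova
  - task 2 (Design): project_id=NULL, no match -> kept with NULL
  - task 3 (Optimize): project_id=5 -> matches Titan
  - task 4 (Research): project_id=1 -> matches Epsilon
  - task 5 (Migrate): project_id=NULL, no match -> kept with NULL
  - task 6 (Plan): project_id=6 -> matches Aurora
  - task 7 (Document): project_id=6 -> matches Aurora
  - task 8 (Audit): project_id=1 -> matches Epsilon
All 8 rows appear; 2 have NULL project.

SQL:
SELECT a.name, b.name AS project
FROM tasks a
LEFT JOIN projects b ON a.project_id = b.id

Result:
name     | project
---------+--------
Setup    | Nova   
Design   | NULL   
Optimize | Titan  
Research | Epsilon
Migrate  | NULL   
Plan     | Aurora 
Document | Aurora 
Audit    | Epsilon


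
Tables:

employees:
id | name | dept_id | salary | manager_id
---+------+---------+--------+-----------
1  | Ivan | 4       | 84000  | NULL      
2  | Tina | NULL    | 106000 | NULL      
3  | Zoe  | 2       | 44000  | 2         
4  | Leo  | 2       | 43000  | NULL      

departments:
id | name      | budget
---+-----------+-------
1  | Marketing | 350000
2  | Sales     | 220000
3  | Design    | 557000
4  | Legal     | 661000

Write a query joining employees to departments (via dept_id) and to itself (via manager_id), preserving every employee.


Two LEFT JOINs from the same base table employees: one to departments via dept_id, one to employees itself via manager_id. Both are LEFT so every employee is preserved.
Match against departments:
  - employee 1 (Ivan): dept_id=4 -> matches Legal
  - employee 2 (Tina): dept_id=NULL, no match -> kept with NULL
  - employee 3 (Zoe): dept_id=2 -> matches Sales
  - employee 4 (Leo): dept_id=2 -> matches Sales
Match against employees (self):
  - employee 1 (Ivan): manager_id=NULL -> NULL
  - employee 2 (Tina): manager_id=NULL -> NULL
  - employee 3 (Zoe): manager_id=2 -> Tina
  - employee 4 (Leo): manager_id=NULL -> NULL

SQL:
SELECT a.name, b.name AS department, c.name AS manager
FROM employees a
LEFT JOIN departments b ON a.dept_id = b.id
LEFT JOIN employees c ON a.manager_id = c.id

Result:
name | department | manager
-----+------------+--------
Ivan | Legal      | NULL   
Tina | NULL       | NULL   
Zoe  | Sales      | Tina   
Leo  | Sales      | NULL   


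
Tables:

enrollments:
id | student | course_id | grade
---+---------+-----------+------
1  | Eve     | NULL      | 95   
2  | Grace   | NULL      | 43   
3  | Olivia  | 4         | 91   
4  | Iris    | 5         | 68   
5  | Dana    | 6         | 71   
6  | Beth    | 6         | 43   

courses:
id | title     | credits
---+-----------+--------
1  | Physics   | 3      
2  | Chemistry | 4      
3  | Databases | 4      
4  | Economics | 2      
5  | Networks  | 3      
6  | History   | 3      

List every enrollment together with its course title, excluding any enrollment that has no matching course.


INNER JOIN keeps only enrollments rows whose course_id matches an id in courses. Walk through each enrollment:
  - enrollment 1 (Eve): course_id=NULL, no match -> dropped
  - enrollment 2 (Grace): course_id=NULL, no match -> dropped
  - enrollment 3 (Olivia): course_id=4 -> matches Economics
  - enrollment 4 (Iris): course_id=5 -> matches Networks
  - enrollment 5 (Dana): course_id=6 -> matches History
  - enrollment 6 (Beth): course_id=6 -> matches History
So 2 of 6 rows are dropped.

SQL:
SELECT a.student, b.title AS course
FROM enrollments a
INNER JOIN courses b ON a.course_id = b.id

Result:
student | course   
--------+----------
Olivia  | Economics
Iris    | Networks 
Dana    | History  
Beth    | History  


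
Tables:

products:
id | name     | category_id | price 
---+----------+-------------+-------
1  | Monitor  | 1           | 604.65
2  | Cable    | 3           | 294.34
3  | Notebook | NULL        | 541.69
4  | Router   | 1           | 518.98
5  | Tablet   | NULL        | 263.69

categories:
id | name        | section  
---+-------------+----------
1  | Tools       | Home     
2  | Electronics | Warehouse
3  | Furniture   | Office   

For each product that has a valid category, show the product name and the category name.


INNER JOIN keeps only products rows whose category_id matches an id in categories. Walk through each product:
  - product 1 (Monitor): category_id=1 -> matches Tools
  - product 2 (Cable): category_id=3 -> matches Furniture
  - product 3 (Notebook): category_id=NULL, no match -> dropped
  - product 4 (Router): category_id=1 -> matches Tools
  - product 5 (Tablet): category_id=NULL, no match -> dropped
So 2 of 5 rows are dropped.

SQL:
SELECT a.name, b.name AS category
FROM products a
INNER JOIN categories b ON a.category_id = b.id

Result:
name    | category 
--------+----------
Monitor | Tools    
Cable   | Furniture
Router  | Tools    


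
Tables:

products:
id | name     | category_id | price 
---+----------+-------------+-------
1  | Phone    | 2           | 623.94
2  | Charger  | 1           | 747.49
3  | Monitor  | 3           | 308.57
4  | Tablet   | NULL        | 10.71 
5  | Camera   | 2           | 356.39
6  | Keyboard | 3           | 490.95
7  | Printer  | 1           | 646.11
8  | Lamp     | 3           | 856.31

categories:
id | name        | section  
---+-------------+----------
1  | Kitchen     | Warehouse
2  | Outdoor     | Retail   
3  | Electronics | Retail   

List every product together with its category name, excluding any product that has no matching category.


INNER JOIN keeps only products rows whose category_id matches an id in categories. Walk through each product:
  - product 1 (Phone): category_id=2 -> matches Outdoor
  - product 2 (Charger): category_id=1 -> matches Kitchen
  - product 3 (Monitor): category_id=3 -> matches Electronics
  - product 4 (Tablet): category_id=NULL, no match -> dropped
  - product 5 (Camera): category_id=2 -> matches Outdoor
  - product 6 (Keyboard): category_id=3 -> matches Electronics
  - product 7 (Printer): category_id=1 -> matches Kitchen
  - product 8 (Lamp): category_id=3 -> matches Electronics
So 1 of 8 rows is dropped.

SQL:
SELECT a.name, b.name AS category
FROM products a
INNER JOIN categories b ON a.category_id = b.id

Result:
name     | category   
---------+------------
Phone    | Outdoor    
Charger  | Kitchen    
Monitor  | Electronics
Camera   | Outdoor    
Keyboard | Electronics
Printer  | Kitchen    
Lamp     | Electronics


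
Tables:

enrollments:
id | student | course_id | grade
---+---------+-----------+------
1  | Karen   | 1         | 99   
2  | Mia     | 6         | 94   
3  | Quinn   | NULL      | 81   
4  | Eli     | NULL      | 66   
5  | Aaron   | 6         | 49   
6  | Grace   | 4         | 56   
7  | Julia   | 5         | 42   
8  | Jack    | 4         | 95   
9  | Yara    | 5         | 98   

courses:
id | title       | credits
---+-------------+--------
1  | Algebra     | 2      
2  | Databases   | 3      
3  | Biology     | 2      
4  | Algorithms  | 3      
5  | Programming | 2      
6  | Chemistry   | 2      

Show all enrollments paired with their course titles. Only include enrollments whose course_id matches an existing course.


INNER JOIN keeps only enrollments rows whose course_id matches an id in courses. Walk through each enrollment:
  - enrollment 1 (Karen): course_id=1 -> matches Algebra
  - enrollment 2 (Mia): course_id=6 -> matches Chemistry
  - enrollment 3 (Quinn): course_id=NULL, no match -> dropped
  - enrollment 4 (Eli): course_id=NULL, no match -> dropped
  - enrollment 5 (Aaron): course_id=6 -> matches Chemistry
  - enrollment 6 (Grace): course_id=4 -> matches Algorithms
  - enrollment 7 (Julia): course_id=5 -> matches Programming
  - enrollment 8 (Jack): course_id=4 -> matches Algorithms
  - enrollment 9 (Yara): course_id=5 -> matches Programming
So 2 of 9 rows are dropped.

SQL:
SELECT a.student, b.title AS course
FROM enrollments a
INNER JOIN courses b ON a.course_id = b.id

Result:
student | course     
--------+------------
Karen   | Algebra    
Mia     | Chemistry  
Aaron   | Chemistry  
Grace   | Algorithms 
Julia   | Programming
Jack    | Algorithms 
Yara    | Programming


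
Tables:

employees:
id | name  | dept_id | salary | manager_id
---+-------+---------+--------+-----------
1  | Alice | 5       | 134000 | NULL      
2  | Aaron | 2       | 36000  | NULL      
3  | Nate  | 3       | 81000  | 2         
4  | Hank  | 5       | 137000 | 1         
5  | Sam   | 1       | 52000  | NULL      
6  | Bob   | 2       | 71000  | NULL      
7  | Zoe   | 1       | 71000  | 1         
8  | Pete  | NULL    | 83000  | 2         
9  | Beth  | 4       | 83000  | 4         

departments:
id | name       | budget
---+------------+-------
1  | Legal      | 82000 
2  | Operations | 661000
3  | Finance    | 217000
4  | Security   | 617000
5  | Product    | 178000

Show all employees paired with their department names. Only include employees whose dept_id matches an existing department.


INNER JOIN keeps only employees rows whose dept_id matches an id in departments. Walk through each employee:
  - employee 1 (Alice): dept_id=5 -> matches Product
  - employee 2 (Aaron): dept_id=2 -> matches Operations
  - employee 3 (Nate): dept_id=3 -> matches Finance
  - employee 4 (Hank): dept_id=5 -> matches Product
  - employee 5 (Sam): dept_id=1 -> matches Legal
  - employee 6 (Bob): dept_id=2 -> matches Operations
  - employee 7 (Zoe): dept_id=1 -> matches Legal
  - employee 8 (Pete): dept_id=NULL, no match -> dropped
  - employee 9 (Beth): dept_id=4 -> matches Security
So 1 of 9 rows is dropped.

SQL:
SELECT a.name, b.name AS department
FROM employees a
INNER JOIN departments b ON a.dept_id = b.id

Result:
name  | department
------+-----------
Alice | Product   
Aaron | Operations
Nate  | Finance   
Hank  | Product   
Sam   | Legal     
Bob   | Operations
Zoe   | Legal     
Beth  | Security  


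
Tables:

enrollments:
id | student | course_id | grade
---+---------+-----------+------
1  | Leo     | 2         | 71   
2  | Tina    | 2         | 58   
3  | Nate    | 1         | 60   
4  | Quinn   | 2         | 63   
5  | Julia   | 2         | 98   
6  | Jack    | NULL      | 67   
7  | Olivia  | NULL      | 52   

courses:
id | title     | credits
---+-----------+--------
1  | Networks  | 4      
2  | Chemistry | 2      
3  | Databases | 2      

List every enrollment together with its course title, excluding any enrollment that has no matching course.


INNER JOIN keeps only enrollments rows whose course_id matches an id in courses. Walk through each enrollment:
  - enrollment 1 (Leo): course_id=2 -> matches Chemistry
  - enrollment 2 (Tina): course_id=2 -> matches Chemistry
  - enrollment 3 (Nate): course_id=1 -> matches Networks
  - enrollment 4 (Quinn): course_id=2 -> matches Chemistry
  - enrollment 5 (Julia): course_id=2 -> matches Chemistry
  - enrollment 6 (Jack): course_id=NULL, no match -> dropped
  - enrollment 7 (Olivia): course_id=NULL, no match -> dropped
So 2 of 7 rows are dropped.

SQL:
SELECT a.student, b.title AS course
FROM enrollments a
INNER JOIN courses b ON a.course_id = b.id

Result:
student | course   
--------+----------
Leo     | Chemistry
Tina    | Chemistry
Nate    | Networks 
Quinn   | Chemistry
Julia   | Chemistry


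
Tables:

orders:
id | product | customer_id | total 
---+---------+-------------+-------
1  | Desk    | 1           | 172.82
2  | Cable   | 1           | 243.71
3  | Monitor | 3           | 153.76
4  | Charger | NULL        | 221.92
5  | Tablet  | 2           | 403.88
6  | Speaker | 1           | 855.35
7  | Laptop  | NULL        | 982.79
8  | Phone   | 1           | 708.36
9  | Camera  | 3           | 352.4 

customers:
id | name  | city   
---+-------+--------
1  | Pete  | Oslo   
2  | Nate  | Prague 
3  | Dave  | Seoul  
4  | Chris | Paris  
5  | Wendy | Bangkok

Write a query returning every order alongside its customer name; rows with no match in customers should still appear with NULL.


LEFT JOIN keeps every row from orders (the left table); where customer_id has no match in customers, the customer columns become NULL. Walk through each order:
  - order 1 (Desk): customer_id=1 -> matches Pete
  - order 2 (Cable): customer_id=1 -> matches Pete
  - order 3 (Monitor): customer_id=3 -> matches Dave
  - order 4 (Charger): customer_id=NULL, no match -> kept with NULL
  - order 5 (Tablet): customer_id=2 -> matches Nate
  - order 6 (Speaker): customer_id=1 -> matches Pete
  - order 7 (Laptop): customer_id=NULL, no match -> kept with NULL
  - order 8 (Phone): customer_id=1 -> matches Pete
  - order 9 (Camera): customer_id=3 -> matches Dave
All 9 rows appear; 2 have NULL customer.

SQL:
SELECT a.product, b.name AS customer
FROM orders a
LEFT JOIN customers b ON a.customer_id = b.id

Result:
product | customer
--------+---------
Desk    | Pete    
Cable   | Pete    
Monitor | Dave    
Charger | NULL    
Tablet  | Nate    
Speaker | Pete    
Laptop  | NULL    
Phone   | Pete    
Camera  | Dave    


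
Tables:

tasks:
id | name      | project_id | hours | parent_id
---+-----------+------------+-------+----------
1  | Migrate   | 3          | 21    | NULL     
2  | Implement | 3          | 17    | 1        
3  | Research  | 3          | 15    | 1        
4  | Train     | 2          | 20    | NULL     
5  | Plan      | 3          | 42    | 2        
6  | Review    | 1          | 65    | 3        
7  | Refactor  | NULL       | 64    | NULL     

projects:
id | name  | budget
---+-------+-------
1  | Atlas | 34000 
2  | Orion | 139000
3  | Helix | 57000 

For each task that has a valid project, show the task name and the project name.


INNER JOIN keeps only tasks rows whose project_id matches an id in projects. Walk through each task:
  - task 1 (Migrate): project_id=3 -> matches Helix
  - task 2 (Implement): project_id=3 -> matches Helix
  - task 3 (Research): project_id=3 -> matches Helix
  - task 4 (Train): project_id=2 -> matches Orion
  - task 5 (Plan): project_id=3 -> matches Helix
  - task 6 (Review): project_id=1 -> matches Atlas
  - task 7 (Refactor): project_id=NULL, no match -> dropped
So 1 of 7 rows is dropped.

SQL:
SELECT a.name, b.name AS project
FROM tasks a
INNER JOIN projects b ON a.project_id = b.id

Result:
name      | project
----------+--------
Migrate   | Helix  
Implement | Helix  
Research  | Helix  
Train     | Orion  
Plan      | Helix  
Review    | Atlas  


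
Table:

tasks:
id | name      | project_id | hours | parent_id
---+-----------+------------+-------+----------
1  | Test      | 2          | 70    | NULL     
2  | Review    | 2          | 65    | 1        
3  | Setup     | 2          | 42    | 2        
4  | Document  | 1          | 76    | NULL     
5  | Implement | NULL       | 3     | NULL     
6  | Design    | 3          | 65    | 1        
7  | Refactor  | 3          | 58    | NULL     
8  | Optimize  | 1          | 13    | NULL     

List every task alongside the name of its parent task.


This is a self-join: tasks is joined to a second copy of itself, matching each row's parent_id to another row's id. Use LEFT JOIN so rows with parent_id=NULL are kept.
  - task 1 (Test): parent_id=NULL -> NULL
  - task 2 (Review): parent_id=1 -> Test
  - task 3 (Setup): parent_id=2 -> Review
  - task 4 (Document): parent_id=NULL -> NULL
  - task 5 (Implement): parent_id=NULL -> NULL
  - task 6 (Design): parent_id=1 -> Test
  - task 7 (Refactor): parent_id=NULL -> NULL
  - task 8 (Optimize): parent_id=NULL -> NULL

SQL:
SELECT a.name AS item, b.name AS parent
FROM tasks a
LEFT JOIN tasks b ON a.parent_id = b.id

Result:
item      | parent
----------+-------
Test      | NULL  
Review    | Test  
Setup     | Review
Document  | NULL  
Implement | NULL  
Design    | Test  
Refactor  | NULL  
Optimize  | NULL  


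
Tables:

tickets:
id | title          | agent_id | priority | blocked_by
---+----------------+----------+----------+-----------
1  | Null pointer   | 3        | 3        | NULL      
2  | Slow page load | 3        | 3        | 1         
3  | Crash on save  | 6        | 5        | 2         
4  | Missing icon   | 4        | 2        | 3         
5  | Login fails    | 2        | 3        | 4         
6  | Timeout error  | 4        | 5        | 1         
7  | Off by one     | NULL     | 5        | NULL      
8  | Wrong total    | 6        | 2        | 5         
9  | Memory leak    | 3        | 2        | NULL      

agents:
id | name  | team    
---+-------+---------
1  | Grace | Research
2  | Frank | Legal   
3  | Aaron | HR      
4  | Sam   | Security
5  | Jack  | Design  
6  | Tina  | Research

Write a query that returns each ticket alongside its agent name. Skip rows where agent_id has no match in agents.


INNER JOIN keeps only tickets rows whose agent_id matches an id in agents. Walk through each ticket:
  - ticket 1 (Null pointer): agent_id=3 -> matches Aaron
  - ticket 2 (Slow page load): agent_id=3 -> matches Aaron
  - ticket 3 (Crash on save): agent_id=6 -> matches Tina
  - ticket 4 (Missing icon): agent_id=4 -> matches Sam
  - ticket 5 (Login fails): agent_id=2 -> matches Frank
  - ticket 6 (Timeout error): agent_id=4 -> matches Sam
  - ticket 7 (Off by one): agent_id=NULL, no match -> dropped
  - ticket 8 (Wrong total): agent_id=6 -> matches Tina
  - ticket 9 (Memory leak): agent_id=3 -> matches Aaron
So 1 of 9 rows is dropped.

SQL:
SELECT a.title, b.name AS agent
FROM tickets a
INNER JOIN agents b ON a.agent_id = b.id

Result:
title          | agent
---------------+------
Null pointer   | Aaron
Slow page load | Aaron
Crash on save  | Tina 
Missing icon   | Sam  
Login fails    | Frank
Timeout error  | Sam  
Wrong total    | Tina 
Memory leak    | Aaron


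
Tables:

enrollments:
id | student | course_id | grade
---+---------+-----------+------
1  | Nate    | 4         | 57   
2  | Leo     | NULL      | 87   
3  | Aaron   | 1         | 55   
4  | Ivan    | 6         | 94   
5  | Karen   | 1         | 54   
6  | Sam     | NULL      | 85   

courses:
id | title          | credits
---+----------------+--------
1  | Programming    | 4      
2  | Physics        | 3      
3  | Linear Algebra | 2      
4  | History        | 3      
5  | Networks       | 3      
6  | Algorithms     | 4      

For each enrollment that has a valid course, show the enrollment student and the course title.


INNER JOIN keeps only enrollments rows whose course_id matches an id in courses. Walk through each enrollment:
  - enrollment 1 (Nate): course_id=4 -> matches History
  - enrollment 2 (Leo): course_id=NULL, no match -> dropped
  - enrollment 3 (Aaron): course_id=1 -> matches Programming
  - enrollment 4 (Ivan): course_id=6 -> matches Algorithms
  - enrollment 5 (Karen): course_id=1 -> matches Programming
  - enrollment 6 (Sam): course_id=NULL, no match -> dropped
So 2 of 6 rows are dropped.

SQL:
SELECT a.student, b.title AS course
FROM enrollments a
INNER JOIN courses b ON a.course_id = b.id

Result:
student | course     
--------+------------
Nate    | History    
Aaron   | Programming
Ivan    | Algorithms 
Karen   | Programming


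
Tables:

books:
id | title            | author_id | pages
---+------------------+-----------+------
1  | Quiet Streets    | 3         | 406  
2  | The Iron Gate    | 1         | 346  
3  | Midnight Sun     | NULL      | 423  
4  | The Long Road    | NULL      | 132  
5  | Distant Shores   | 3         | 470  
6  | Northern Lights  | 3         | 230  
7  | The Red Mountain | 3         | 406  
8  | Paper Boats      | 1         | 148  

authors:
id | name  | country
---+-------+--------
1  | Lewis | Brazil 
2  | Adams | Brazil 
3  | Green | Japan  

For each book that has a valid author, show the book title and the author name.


INNER JOIN keeps only books rows whose author_id matches an id in authors. Walk through each book:
  - book 1 (Quiet Streets): author_id=3 -> matches Green
  - book 2 (The Iron Gate): author_id=1 -> matches Lewis
  - book 3 (Midnight Sun): author_id=NULL, no match -> dropped
  - book 4 (The Long Road): author_id=NULL, no match -> dropped
  - book 5 (Distant Shores): author_id=3 -> matches Green
  - book 6 (Northern Lights): author_id=3 -> matches Green
  - book 7 (The Red Mountain): author_id=3 -> matches Green
  - book 8 (Paper Boats): author_id=1 -> matches Lewis
So 2 of 8 rows are dropped.

SQL:
SELECT a.title, b.name AS author
FROM books a
INNER JOIN authors b ON a.author_id = b.id

Result:
title            | author
-----------------+-------
Quiet Streets    | Green 
The Iron Gate    | Lewis 
Distant Shores   | Green 
Northern Lights  | Green 
The Red Mountain | Green 
Paper Boats      | Lewis 


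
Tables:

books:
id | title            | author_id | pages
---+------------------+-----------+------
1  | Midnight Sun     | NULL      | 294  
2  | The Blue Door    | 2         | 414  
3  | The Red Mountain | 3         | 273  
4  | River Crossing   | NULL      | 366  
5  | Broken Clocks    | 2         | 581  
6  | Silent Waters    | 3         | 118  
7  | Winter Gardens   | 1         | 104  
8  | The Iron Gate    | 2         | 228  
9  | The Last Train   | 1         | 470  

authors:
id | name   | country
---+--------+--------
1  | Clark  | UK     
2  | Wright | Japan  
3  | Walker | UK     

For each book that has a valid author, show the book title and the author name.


INNER JOIN keeps only books rows whose author_id matches an id in authors. Walk through each book:
  - book 1 (Midnight Sun): author_id=NULL, no match -> dropped
  - book 2 (The Blue Door): author_id=2 -> matches Wright
  - book 3 (The Red Mountain): author_id=3 -> matches Walker
  - book 4 (River Crossing): author_id=NULL, no match -> dropped
  - book 5 (Broken Clocks): author_id=2 -> matches Wright
  - book 6 (Silent Waters): author_id=3 -> matches Walker
  - book 7 (Winter Gardens): author_id=1 -> matches Clark
  - book 8 (The Iron Gate): author_id=2 -> matches Wright
  - book 9 (The Last Train): author_id=1 -> matches Clark
So 2 of 9 rows are dropped.

SQL:
SELECT a.title, b.name AS author
FROM books a
INNER JOIN authors b ON a.author_id = b.id

Result:
title            | author
-----------------+-------
The Blue Door    | Wright
The Red Mountain | Walker
Broken Clocks    | Wright
Silent Waters    | Walker
Winter Gardens   | Clark 
The Iron Gate    | Wright
The Last Train   | Clark 


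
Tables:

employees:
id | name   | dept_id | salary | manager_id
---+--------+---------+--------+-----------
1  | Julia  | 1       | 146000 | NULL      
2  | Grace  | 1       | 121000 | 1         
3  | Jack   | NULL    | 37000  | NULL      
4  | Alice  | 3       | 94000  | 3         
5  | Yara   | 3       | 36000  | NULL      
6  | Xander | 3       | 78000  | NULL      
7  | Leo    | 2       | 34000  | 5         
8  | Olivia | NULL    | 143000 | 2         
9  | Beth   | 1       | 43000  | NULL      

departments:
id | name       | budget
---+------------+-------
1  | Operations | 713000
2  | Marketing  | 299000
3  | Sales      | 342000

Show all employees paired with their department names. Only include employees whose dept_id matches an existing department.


INNER JOIN keeps only employees rows whose dept_id matches an id in departments. Walk through each employee:
  - employee 1 (Julia): dept_id=1 -> matches Operations
  - employee 2 (Grace): dept_id=1 -> matches Operations
  - employee 3 (Jack): dept_id=NULL, no match -> dropped
  - employee 4 (Alice): dept_id=3 -> matches Sales
  - employee 5 (Yara): dept_id=3 -> matches Sales
  - employee 6 (Xander): dept_id=3 -> matches Sales
  - employee 7 (Leo): dept_id=2 -> matches Marketing
  - employee 8 (Olivia): dept_id=NULL, no match -> dropped
  - employee 9 (Beth): dept_id=1 -> matches Operations
So 2 of 9 rows are dropped.

SQL:
SELECT a.name, b.name AS department
FROM employees a
INNER JOIN departments b ON a.dept_id = b.id

Result:
name   | department
-------+-----------
Julia  | Operations
Grace  | Operations
Alice  | Sales     
Yara   | Sales     
Xander | Sales     
Leo    | Marketing 
Beth   | Operations
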